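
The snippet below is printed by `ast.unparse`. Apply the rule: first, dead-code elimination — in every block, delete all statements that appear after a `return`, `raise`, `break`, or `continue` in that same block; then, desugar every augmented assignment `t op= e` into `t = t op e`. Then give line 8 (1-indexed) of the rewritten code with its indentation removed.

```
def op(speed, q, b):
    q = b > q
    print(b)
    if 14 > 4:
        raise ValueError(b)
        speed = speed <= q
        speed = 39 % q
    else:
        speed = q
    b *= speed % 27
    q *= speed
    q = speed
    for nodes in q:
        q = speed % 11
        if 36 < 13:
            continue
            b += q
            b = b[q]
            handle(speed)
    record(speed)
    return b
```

Transformed code:
def op(speed, q, b):
    q = b > q
    print(b)
    if 14 > 4:
        raise ValueError(b)
    else:
        speed = q
    b = b * (speed % 27)
    q = q * speed
    q = speed
    for nodes in q:
        q = speed % 11
        if 36 < 13:
            continue
    record(speed)
    return b

b = b * (speed % 27)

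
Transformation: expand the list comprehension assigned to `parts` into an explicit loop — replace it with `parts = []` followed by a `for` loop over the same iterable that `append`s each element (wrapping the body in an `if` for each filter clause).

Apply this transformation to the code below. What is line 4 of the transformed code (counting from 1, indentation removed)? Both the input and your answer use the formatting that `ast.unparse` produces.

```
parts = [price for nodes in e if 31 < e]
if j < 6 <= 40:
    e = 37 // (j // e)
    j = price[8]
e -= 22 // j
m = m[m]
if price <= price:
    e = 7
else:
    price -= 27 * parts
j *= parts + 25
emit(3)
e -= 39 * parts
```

parts.append(price)

Transformed code:
parts = []
for nodes in e:
    if 31 < e:
        parts.append(price)
if j < 6 <= 40:
    e = 37 // (j // e)
    j = price[8]
e -= 22 // j
m = m[m]
if price <= price:
    e = 7
else:
    price -= 27 * parts
j *= parts + 25
emit(3)
e -= 39 * parts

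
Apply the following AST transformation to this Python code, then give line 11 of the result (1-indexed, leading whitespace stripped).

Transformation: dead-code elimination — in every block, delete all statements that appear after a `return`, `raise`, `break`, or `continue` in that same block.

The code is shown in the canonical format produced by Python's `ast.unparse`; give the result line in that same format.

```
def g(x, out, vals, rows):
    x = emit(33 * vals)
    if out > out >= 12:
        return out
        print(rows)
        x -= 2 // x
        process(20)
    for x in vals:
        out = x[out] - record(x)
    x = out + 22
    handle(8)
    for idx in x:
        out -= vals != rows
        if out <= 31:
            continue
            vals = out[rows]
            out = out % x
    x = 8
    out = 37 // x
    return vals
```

Transformed code:
def g(x, out, vals, rows):
    x = emit(33 * vals)
    if out > out >= 12:
        return out
    for x in vals:
        out = x[out] - record(x)
    x = out + 22
    handle(8)
    for idx in x:
        out -= vals != rows
        if out <= 31:
            continue
    x = 8
    out = 37 // x
    return vals

if out <= 31:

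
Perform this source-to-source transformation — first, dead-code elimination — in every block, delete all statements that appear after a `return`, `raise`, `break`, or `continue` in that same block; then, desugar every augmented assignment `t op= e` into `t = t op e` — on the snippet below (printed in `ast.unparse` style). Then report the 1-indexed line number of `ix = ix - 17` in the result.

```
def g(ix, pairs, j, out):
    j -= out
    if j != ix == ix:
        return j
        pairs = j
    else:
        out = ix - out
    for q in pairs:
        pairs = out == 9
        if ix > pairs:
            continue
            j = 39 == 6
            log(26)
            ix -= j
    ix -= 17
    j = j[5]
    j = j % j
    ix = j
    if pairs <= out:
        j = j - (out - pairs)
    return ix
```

Transformed code:
def g(ix, pairs, j, out):
    j = j - out
    if j != ix == ix:
        return j
    else:
        out = ix - out
    for q in pairs:
        pairs = out == 9
        if ix > pairs:
            continue
    ix = ix - 17
    j = j[5]
    j = j % j
    ix = j
    if pairs <= out:
        j = j - (out - pairs)
    return ix

11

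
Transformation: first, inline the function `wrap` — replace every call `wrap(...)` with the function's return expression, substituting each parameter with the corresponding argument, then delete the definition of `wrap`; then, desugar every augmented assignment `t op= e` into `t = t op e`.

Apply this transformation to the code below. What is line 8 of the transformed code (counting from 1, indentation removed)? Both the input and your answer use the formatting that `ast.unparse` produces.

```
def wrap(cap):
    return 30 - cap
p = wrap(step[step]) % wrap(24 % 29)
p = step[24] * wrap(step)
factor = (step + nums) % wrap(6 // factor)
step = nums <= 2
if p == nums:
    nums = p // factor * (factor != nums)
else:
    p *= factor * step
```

Transformed code:
p = (30 - step[step]) % (30 - 24 % 29)
p = step[24] * (30 - step)
factor = (step + nums) % (30 - 6 // factor)
step = nums <= 2
if p == nums:
    nums = p // factor * (factor != nums)
else:
    p = p * (factor * step)

p = p * (factor * step)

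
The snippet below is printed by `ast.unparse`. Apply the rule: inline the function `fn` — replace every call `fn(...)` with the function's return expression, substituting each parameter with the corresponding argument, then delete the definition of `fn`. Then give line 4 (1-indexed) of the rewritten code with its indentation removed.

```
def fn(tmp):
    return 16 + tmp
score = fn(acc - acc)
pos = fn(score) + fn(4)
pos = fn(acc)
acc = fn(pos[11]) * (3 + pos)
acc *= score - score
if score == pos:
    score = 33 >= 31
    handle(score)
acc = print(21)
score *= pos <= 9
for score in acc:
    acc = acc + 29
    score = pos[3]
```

acc = (16 + pos[11]) * (3 + pos)

Transformed code:
score = 16 + (acc - acc)
pos = 16 + score + (16 + 4)
pos = 16 + acc
acc = (16 + pos[11]) * (3 + pos)
acc *= score - score
if score == pos:
    score = 33 >= 31
    handle(score)
acc = print(21)
score *= pos <= 9
for score in acc:
    acc = acc + 29
    score = pos[3]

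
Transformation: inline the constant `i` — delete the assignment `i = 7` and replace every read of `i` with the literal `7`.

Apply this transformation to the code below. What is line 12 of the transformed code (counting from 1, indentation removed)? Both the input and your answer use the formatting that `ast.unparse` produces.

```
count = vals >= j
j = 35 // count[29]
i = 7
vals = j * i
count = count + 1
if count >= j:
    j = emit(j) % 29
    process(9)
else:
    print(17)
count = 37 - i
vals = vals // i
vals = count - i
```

vals = count - 7

Transformed code:
count = vals >= j
j = 35 // count[29]
vals = j * 7
count = count + 1
if count >= j:
    j = emit(j) % 29
    process(9)
else:
    print(17)
count = 37 - 7
vals = vals // 7
vals = count - 7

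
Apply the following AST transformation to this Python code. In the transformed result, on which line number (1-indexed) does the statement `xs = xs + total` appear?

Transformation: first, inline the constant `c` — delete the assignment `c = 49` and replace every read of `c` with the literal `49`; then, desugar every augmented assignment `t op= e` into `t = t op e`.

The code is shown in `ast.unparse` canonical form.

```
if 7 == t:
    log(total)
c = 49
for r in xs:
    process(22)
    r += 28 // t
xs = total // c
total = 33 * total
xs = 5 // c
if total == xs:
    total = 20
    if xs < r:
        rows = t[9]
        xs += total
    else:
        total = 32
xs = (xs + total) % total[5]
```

Transformed code:
if 7 == t:
    log(total)
for r in xs:
    process(22)
    r = r + 28 // t
xs = total // 49
total = 33 * total
xs = 5 // 49
if total == xs:
    total = 20
    if xs < r:
        rows = t[9]
        xs = xs + total
    else:
        total = 32
xs = (xs + total) % total[5]

13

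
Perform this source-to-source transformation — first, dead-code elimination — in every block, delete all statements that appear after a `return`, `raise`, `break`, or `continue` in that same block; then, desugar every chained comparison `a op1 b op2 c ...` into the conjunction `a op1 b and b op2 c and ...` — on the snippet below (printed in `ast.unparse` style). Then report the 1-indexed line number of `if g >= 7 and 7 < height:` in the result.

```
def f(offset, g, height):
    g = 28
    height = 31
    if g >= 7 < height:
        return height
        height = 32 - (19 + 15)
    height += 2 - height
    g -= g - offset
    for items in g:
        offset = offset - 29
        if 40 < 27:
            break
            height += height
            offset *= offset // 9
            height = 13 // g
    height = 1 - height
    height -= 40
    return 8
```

Transformed code:
def f(offset, g, height):
    g = 28
    height = 31
    if g >= 7 and 7 < height:
        return height
    height += 2 - height
    g -= g - offset
    for items in g:
        offset = offset - 29
        if 40 < 27:
            break
    height = 1 - height
    height -= 40
    return 8

4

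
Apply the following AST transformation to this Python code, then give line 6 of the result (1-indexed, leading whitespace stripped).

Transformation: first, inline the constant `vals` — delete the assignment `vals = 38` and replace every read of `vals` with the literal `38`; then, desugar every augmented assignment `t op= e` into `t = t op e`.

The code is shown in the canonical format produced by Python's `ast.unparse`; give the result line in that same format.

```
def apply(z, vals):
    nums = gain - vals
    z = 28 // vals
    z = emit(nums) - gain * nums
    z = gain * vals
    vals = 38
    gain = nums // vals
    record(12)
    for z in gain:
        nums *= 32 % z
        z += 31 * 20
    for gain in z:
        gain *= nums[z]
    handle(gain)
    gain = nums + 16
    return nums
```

gain = nums // 38

Transformed code:
def apply(z, vals):
    nums = gain - 38
    z = 28 // 38
    z = emit(nums) - gain * nums
    z = gain * 38
    gain = nums // 38
    record(12)
    for z in gain:
        nums = nums * (32 % z)
        z = z + 31 * 20
    for gain in z:
        gain = gain * nums[z]
    handle(gain)
    gain = nums + 16
    return nums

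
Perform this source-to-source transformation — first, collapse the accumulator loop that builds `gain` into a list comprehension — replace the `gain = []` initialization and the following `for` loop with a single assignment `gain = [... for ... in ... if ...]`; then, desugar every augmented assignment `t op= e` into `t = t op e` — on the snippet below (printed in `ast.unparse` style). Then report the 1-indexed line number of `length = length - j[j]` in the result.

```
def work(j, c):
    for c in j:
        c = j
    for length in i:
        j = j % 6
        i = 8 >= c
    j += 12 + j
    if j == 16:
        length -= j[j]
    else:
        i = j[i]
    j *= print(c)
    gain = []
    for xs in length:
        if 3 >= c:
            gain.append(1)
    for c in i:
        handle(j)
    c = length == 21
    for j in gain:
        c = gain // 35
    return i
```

Transformed code:
def work(j, c):
    for c in j:
        c = j
    for length in i:
        j = j % 6
        i = 8 >= c
    j = j + (12 + j)
    if j == 16:
        length = length - j[j]
    else:
        i = j[i]
    j = j * print(c)
    gain = [1 for xs in length if 3 >= c]
    for c in i:
        handle(j)
    c = length == 21
    for j in gain:
        c = gain // 35
    return i

9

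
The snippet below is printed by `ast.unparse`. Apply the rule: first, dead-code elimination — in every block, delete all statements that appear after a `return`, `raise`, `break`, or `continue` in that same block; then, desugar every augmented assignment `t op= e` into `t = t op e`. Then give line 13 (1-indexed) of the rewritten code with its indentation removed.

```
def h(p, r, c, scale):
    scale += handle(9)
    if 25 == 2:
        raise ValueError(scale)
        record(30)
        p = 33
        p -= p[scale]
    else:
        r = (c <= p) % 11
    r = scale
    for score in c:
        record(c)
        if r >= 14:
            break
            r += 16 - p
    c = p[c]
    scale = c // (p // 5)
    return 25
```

Transformed code:
def h(p, r, c, scale):
    scale = scale + handle(9)
    if 25 == 2:
        raise ValueError(scale)
    else:
        r = (c <= p) % 11
    r = scale
    for score in c:
        record(c)
        if r >= 14:
            break
    c = p[c]
    scale = c // (p // 5)
    return 25

scale = c // (p // 5)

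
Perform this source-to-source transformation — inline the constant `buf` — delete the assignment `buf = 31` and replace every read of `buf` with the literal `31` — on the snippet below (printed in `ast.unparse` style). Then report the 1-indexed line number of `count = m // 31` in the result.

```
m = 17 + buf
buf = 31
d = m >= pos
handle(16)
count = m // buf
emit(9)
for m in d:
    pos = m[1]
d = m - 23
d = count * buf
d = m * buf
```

Transformed code:
m = 17 + 31
d = m >= pos
handle(16)
count = m // 31
emit(9)
for m in d:
    pos = m[1]
d = m - 23
d = count * 31
d = m * 31

4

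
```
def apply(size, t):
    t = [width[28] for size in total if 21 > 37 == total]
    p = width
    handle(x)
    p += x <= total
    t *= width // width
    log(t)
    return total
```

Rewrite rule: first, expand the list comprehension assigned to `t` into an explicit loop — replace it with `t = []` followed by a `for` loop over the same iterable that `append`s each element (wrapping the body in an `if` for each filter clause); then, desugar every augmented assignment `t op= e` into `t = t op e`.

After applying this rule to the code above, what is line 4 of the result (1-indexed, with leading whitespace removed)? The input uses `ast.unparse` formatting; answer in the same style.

if 21 > 37 == total:

Transformed code:
def apply(size, t):
    t = []
    for size in total:
        if 21 > 37 == total:
            t.append(width[28])
    p = width
    handle(x)
    p = p + (x <= total)
    t = t * (width // width)
    log(t)
    return total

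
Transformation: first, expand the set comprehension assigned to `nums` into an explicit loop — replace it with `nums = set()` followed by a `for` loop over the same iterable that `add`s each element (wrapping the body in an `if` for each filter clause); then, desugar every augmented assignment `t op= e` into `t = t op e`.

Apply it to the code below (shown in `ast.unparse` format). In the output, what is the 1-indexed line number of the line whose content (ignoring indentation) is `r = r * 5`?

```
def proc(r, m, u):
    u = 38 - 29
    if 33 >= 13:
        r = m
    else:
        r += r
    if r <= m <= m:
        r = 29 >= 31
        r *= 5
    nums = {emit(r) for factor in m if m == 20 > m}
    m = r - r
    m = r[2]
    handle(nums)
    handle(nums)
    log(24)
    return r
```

Transformed code:
def proc(r, m, u):
    u = 38 - 29
    if 33 >= 13:
        r = m
    else:
        r = r + r
    if r <= m <= m:
        r = 29 >= 31
        r = r * 5
    nums = set()
    for factor in m:
        if m == 20 > m:
            nums.add(emit(r))
    m = r - r
    m = r[2]
    handle(nums)
    handle(nums)
    log(24)
    return r

9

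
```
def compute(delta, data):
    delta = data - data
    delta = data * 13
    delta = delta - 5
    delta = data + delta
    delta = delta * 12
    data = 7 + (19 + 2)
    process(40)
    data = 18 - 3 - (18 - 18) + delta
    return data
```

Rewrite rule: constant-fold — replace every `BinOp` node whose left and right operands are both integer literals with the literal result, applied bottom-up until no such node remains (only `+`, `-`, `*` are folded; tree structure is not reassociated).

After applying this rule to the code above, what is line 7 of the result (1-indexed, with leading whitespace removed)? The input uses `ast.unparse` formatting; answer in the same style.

data = 28

Transformed code:
def compute(delta, data):
    delta = data - data
    delta = data * 13
    delta = delta - 5
    delta = data + delta
    delta = delta * 12
    data = 28
    process(40)
    data = 15 + delta
    return data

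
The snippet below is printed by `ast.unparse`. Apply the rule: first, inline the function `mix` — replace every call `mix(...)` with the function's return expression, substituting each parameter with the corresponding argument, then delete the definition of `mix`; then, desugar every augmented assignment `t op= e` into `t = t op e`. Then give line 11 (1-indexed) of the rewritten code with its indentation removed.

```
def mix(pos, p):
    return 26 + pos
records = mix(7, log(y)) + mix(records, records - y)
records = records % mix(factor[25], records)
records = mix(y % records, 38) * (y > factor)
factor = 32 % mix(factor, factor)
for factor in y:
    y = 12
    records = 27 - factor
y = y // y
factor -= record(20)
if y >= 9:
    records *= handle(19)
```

records = records * handle(19)

Transformed code:
records = 26 + 7 + (26 + records)
records = records % (26 + factor[25])
records = (26 + y % records) * (y > factor)
factor = 32 % (26 + factor)
for factor in y:
    y = 12
    records = 27 - factor
y = y // y
factor = factor - record(20)
if y >= 9:
    records = records * handle(19)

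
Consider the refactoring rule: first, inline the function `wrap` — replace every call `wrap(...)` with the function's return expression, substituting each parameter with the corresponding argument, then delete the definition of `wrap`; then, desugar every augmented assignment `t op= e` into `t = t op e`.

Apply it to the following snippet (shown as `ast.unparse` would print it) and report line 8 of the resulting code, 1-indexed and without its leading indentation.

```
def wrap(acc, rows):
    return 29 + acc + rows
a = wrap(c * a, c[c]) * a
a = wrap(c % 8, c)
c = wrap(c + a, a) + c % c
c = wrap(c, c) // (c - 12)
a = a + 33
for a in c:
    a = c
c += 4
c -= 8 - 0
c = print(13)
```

Transformed code:
a = (29 + c * a + c[c]) * a
a = 29 + c % 8 + c
c = 29 + (c + a) + a + c % c
c = (29 + c + c) // (c - 12)
a = a + 33
for a in c:
    a = c
c = c + 4
c = c - (8 - 0)
c = print(13)

c = c + 4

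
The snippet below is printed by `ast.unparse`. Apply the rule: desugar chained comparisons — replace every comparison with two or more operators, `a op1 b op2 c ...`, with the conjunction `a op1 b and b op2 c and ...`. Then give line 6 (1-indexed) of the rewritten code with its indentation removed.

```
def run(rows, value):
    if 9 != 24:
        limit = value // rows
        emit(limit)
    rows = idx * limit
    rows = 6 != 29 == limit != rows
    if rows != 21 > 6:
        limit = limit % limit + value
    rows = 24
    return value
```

Transformed code:
def run(rows, value):
    if 9 != 24:
        limit = value // rows
        emit(limit)
    rows = idx * limit
    rows = 6 != 29 and 29 == limit and (limit != rows)
    if rows != 21 and 21 > 6:
        limit = limit % limit + value
    rows = 24
    return value

rows = 6 != 29 and 29 == limit and (limit != rows)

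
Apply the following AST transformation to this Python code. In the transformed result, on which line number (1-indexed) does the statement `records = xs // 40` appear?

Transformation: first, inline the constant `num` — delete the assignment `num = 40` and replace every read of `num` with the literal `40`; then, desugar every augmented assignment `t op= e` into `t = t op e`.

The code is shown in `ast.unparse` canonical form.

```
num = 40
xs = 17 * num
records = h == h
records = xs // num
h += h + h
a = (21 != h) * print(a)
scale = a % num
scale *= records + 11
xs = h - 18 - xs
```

Transformed code:
xs = 17 * 40
records = h == h
records = xs // 40
h = h + (h + h)
a = (21 != h) * print(a)
scale = a % 40
scale = scale * (records + 11)
xs = h - 18 - xs

3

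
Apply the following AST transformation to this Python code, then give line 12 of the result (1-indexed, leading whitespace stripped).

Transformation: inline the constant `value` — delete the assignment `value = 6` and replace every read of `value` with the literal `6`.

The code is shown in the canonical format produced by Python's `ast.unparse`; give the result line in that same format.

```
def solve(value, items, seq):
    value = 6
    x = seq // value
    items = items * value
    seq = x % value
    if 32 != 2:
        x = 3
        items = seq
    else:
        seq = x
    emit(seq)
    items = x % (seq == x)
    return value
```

return 6

Transformed code:
def solve(value, items, seq):
    x = seq // 6
    items = items * 6
    seq = x % 6
    if 32 != 2:
        x = 3
        items = seq
    else:
        seq = x
    emit(seq)
    items = x % (seq == x)
    return 6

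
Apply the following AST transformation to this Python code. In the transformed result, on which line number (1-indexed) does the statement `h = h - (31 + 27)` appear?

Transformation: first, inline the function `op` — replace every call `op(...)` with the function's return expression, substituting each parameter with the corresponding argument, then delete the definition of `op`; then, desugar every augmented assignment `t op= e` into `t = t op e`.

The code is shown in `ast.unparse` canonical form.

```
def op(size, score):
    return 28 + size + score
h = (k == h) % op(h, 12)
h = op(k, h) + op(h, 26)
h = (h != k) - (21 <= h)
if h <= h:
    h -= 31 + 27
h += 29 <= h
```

5

Transformed code:
h = (k == h) % (28 + h + 12)
h = 28 + k + h + (28 + h + 26)
h = (h != k) - (21 <= h)
if h <= h:
    h = h - (31 + 27)
h = h + (29 <= h)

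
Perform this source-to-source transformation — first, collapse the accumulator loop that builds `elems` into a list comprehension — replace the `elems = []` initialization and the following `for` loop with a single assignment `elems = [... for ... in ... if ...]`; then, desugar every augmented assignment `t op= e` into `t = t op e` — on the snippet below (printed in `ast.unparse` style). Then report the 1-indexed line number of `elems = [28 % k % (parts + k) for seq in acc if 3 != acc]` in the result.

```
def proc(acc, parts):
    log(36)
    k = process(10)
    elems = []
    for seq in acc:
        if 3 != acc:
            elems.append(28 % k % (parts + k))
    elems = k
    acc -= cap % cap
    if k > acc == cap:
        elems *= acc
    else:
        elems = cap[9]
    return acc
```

Transformed code:
def proc(acc, parts):
    log(36)
    k = process(10)
    elems = [28 % k % (parts + k) for seq in acc if 3 != acc]
    elems = k
    acc = acc - cap % cap
    if k > acc == cap:
        elems = elems * acc
    else:
        elems = cap[9]
    return acc

4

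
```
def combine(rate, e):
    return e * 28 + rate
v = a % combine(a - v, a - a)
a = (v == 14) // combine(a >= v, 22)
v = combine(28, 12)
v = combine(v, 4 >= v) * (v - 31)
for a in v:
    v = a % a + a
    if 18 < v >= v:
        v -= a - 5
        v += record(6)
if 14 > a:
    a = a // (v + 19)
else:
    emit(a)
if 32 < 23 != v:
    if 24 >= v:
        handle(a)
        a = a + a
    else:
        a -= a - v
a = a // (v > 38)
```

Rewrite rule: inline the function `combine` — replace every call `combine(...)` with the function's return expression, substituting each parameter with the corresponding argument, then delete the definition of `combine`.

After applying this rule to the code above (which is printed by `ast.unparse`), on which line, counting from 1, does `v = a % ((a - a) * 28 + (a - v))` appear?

1

Transformed code:
v = a % ((a - a) * 28 + (a - v))
a = (v == 14) // (22 * 28 + (a >= v))
v = 12 * 28 + 28
v = ((4 >= v) * 28 + v) * (v - 31)
for a in v:
    v = a % a + a
    if 18 < v >= v:
        v -= a - 5
        v += record(6)
if 14 > a:
    a = a // (v + 19)
else:
    emit(a)
if 32 < 23 != v:
    if 24 >= v:
        handle(a)
        a = a + a
    else:
        a -= a - v
a = a // (v > 38)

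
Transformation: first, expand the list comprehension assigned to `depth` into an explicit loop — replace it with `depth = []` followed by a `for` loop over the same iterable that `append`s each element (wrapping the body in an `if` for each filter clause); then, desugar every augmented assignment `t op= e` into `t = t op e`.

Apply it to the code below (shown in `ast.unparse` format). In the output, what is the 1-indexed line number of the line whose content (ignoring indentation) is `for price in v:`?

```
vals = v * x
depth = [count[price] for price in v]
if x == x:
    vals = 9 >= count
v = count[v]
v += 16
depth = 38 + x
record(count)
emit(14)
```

3

Transformed code:
vals = v * x
depth = []
for price in v:
    depth.append(count[price])
if x == x:
    vals = 9 >= count
v = count[v]
v = v + 16
depth = 38 + x
record(count)
emit(14)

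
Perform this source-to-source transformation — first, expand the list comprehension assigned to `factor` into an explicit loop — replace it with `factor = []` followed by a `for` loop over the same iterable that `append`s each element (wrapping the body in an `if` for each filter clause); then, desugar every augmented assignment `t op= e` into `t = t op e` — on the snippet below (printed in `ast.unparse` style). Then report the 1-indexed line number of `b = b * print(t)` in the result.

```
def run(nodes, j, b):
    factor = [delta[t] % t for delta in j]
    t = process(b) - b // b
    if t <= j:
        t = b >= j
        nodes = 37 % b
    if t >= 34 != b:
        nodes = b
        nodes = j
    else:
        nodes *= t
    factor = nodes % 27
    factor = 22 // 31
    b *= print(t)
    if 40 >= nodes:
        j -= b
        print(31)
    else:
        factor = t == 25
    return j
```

16

Transformed code:
def run(nodes, j, b):
    factor = []
    for delta in j:
        factor.append(delta[t] % t)
    t = process(b) - b // b
    if t <= j:
        t = b >= j
        nodes = 37 % b
    if t >= 34 != b:
        nodes = b
        nodes = j
    else:
        nodes = nodes * t
    factor = nodes % 27
    factor = 22 // 31
    b = b * print(t)
    if 40 >= nodes:
        j = j - b
        print(31)
    else:
        factor = t == 25
    return j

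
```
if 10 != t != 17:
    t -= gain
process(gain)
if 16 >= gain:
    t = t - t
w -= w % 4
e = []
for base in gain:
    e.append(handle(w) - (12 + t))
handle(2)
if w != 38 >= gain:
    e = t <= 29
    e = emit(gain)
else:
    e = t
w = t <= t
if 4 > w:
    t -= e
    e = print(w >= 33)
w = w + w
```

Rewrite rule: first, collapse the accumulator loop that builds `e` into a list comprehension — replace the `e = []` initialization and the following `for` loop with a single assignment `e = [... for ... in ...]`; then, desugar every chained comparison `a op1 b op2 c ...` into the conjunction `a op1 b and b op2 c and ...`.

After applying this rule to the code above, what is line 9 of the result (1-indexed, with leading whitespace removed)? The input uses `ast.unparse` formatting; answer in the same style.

Transformed code:
if 10 != t and t != 17:
    t -= gain
process(gain)
if 16 >= gain:
    t = t - t
w -= w % 4
e = [handle(w) - (12 + t) for base in gain]
handle(2)
if w != 38 and 38 >= gain:
    e = t <= 29
    e = emit(gain)
else:
    e = t
w = t <= t
if 4 > w:
    t -= e
    e = print(w >= 33)
w = w + w

if w != 38 and 38 >= gain:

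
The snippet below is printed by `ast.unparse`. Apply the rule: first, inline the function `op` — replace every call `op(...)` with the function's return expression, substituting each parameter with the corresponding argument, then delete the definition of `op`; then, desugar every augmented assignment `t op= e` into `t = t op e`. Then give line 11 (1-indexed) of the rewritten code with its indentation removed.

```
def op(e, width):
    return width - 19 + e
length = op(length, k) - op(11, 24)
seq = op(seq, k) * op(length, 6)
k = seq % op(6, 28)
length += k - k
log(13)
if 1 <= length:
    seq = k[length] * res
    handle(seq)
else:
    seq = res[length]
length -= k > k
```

length = length - (k > k)

Transformed code:
length = k - 19 + length - (24 - 19 + 11)
seq = (k - 19 + seq) * (6 - 19 + length)
k = seq % (28 - 19 + 6)
length = length + (k - k)
log(13)
if 1 <= length:
    seq = k[length] * res
    handle(seq)
else:
    seq = res[length]
length = length - (k > k)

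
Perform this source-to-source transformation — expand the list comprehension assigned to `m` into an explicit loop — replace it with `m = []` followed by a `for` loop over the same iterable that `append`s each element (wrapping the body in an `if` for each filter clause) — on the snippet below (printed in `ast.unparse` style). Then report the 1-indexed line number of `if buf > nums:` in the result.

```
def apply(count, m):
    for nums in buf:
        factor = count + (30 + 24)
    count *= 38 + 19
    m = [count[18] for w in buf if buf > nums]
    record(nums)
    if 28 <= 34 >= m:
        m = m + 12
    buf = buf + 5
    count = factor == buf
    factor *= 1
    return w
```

7

Transformed code:
def apply(count, m):
    for nums in buf:
        factor = count + (30 + 24)
    count *= 38 + 19
    m = []
    for w in buf:
        if buf > nums:
            m.append(count[18])
    record(nums)
    if 28 <= 34 >= m:
        m = m + 12
    buf = buf + 5
    count = factor == buf
    factor *= 1
    return w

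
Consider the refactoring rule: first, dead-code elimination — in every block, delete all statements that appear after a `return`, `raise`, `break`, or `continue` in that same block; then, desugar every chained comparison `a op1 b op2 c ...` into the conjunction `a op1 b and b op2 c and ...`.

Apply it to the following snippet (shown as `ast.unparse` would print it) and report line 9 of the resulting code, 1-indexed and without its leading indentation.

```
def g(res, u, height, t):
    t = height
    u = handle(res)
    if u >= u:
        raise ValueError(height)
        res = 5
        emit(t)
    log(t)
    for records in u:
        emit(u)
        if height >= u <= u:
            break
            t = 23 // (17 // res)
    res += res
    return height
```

Transformed code:
def g(res, u, height, t):
    t = height
    u = handle(res)
    if u >= u:
        raise ValueError(height)
    log(t)
    for records in u:
        emit(u)
        if height >= u and u <= u:
            break
    res += res
    return height

if height >= u and u <= u:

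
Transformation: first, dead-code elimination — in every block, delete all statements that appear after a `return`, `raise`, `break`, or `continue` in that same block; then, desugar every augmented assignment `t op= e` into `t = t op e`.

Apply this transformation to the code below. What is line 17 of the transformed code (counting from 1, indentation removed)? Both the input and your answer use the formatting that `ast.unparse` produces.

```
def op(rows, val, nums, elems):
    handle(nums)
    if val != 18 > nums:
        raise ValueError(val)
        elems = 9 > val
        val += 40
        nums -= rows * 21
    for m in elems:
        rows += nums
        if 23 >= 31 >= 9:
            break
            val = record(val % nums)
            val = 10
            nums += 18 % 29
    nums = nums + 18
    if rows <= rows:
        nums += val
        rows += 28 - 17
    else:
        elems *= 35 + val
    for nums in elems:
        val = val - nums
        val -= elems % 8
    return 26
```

Transformed code:
def op(rows, val, nums, elems):
    handle(nums)
    if val != 18 > nums:
        raise ValueError(val)
    for m in elems:
        rows = rows + nums
        if 23 >= 31 >= 9:
            break
    nums = nums + 18
    if rows <= rows:
        nums = nums + val
        rows = rows + (28 - 17)
    else:
        elems = elems * (35 + val)
    for nums in elems:
        val = val - nums
        val = val - elems % 8
    return 26

val = val - elems % 8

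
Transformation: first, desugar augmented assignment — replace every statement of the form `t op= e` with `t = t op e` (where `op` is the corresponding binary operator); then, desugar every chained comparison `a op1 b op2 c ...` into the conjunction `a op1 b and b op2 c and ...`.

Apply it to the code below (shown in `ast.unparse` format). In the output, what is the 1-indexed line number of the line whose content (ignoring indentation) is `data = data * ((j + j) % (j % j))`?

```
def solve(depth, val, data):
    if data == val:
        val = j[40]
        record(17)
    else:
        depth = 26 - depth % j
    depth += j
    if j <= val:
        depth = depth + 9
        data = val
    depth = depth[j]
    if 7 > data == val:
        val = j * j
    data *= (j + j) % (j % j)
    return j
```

14

Transformed code:
def solve(depth, val, data):
    if data == val:
        val = j[40]
        record(17)
    else:
        depth = 26 - depth % j
    depth = depth + j
    if j <= val:
        depth = depth + 9
        data = val
    depth = depth[j]
    if 7 > data and data == val:
        val = j * j
    data = data * ((j + j) % (j % j))
    return j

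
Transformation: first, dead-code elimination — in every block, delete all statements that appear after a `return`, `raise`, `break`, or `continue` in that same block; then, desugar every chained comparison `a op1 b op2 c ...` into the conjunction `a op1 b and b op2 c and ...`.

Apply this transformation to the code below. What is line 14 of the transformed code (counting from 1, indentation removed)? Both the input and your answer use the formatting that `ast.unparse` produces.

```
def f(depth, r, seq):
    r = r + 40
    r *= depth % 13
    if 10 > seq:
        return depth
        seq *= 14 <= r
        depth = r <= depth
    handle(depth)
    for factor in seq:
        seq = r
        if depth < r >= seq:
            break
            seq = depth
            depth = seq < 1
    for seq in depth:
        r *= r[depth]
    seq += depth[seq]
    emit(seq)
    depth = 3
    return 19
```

Transformed code:
def f(depth, r, seq):
    r = r + 40
    r *= depth % 13
    if 10 > seq:
        return depth
    handle(depth)
    for factor in seq:
        seq = r
        if depth < r and r >= seq:
            break
    for seq in depth:
        r *= r[depth]
    seq += depth[seq]
    emit(seq)
    depth = 3
    return 19

emit(seq)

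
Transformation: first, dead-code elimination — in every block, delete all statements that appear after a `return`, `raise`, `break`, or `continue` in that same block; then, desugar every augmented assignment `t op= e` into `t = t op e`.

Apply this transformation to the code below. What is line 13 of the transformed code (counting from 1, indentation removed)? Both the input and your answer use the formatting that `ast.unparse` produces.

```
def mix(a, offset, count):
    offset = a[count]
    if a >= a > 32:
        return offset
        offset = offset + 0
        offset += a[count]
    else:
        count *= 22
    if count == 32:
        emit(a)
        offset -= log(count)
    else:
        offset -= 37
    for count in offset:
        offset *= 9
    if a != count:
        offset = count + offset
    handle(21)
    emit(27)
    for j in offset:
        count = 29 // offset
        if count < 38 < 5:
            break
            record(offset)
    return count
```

offset = offset * 9

Transformed code:
def mix(a, offset, count):
    offset = a[count]
    if a >= a > 32:
        return offset
    else:
        count = count * 22
    if count == 32:
        emit(a)
        offset = offset - log(count)
    else:
        offset = offset - 37
    for count in offset:
        offset = offset * 9
    if a != count:
        offset = count + offset
    handle(21)
    emit(27)
    for j in offset:
        count = 29 // offset
        if count < 38 < 5:
            break
    return count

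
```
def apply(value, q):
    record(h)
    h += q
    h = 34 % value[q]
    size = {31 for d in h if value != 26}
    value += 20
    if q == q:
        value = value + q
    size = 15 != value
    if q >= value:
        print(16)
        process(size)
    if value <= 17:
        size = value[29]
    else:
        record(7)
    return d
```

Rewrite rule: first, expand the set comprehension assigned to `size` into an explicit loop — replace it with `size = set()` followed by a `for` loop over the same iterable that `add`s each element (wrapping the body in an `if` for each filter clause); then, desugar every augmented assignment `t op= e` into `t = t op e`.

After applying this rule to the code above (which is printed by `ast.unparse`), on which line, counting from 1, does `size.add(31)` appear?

8

Transformed code:
def apply(value, q):
    record(h)
    h = h + q
    h = 34 % value[q]
    size = set()
    for d in h:
        if value != 26:
            size.add(31)
    value = value + 20
    if q == q:
        value = value + q
    size = 15 != value
    if q >= value:
        print(16)
        process(size)
    if value <= 17:
        size = value[29]
    else:
        record(7)
    return d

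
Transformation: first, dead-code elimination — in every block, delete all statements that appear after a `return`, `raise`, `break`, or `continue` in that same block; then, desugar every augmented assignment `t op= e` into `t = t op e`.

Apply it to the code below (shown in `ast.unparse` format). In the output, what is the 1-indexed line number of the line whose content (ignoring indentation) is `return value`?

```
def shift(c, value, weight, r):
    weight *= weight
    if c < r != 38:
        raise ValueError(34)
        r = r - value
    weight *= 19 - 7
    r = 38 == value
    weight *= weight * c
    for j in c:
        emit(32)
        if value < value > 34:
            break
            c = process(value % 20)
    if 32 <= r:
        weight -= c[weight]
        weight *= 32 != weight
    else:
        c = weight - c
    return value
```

Transformed code:
def shift(c, value, weight, r):
    weight = weight * weight
    if c < r != 38:
        raise ValueError(34)
    weight = weight * (19 - 7)
    r = 38 == value
    weight = weight * (weight * c)
    for j in c:
        emit(32)
        if value < value > 34:
            break
    if 32 <= r:
        weight = weight - c[weight]
        weight = weight * (32 != weight)
    else:
        c = weight - c
    return value

17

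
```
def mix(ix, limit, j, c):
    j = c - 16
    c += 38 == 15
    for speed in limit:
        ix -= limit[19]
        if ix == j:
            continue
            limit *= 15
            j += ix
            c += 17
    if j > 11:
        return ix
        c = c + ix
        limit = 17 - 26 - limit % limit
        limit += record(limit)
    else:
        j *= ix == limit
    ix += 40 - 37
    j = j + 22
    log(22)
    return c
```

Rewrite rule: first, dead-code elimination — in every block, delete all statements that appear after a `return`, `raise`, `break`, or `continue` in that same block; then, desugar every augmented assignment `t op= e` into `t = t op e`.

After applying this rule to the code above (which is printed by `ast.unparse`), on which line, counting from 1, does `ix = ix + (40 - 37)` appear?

12

Transformed code:
def mix(ix, limit, j, c):
    j = c - 16
    c = c + (38 == 15)
    for speed in limit:
        ix = ix - limit[19]
        if ix == j:
            continue
    if j > 11:
        return ix
    else:
        j = j * (ix == limit)
    ix = ix + (40 - 37)
    j = j + 22
    log(22)
    return c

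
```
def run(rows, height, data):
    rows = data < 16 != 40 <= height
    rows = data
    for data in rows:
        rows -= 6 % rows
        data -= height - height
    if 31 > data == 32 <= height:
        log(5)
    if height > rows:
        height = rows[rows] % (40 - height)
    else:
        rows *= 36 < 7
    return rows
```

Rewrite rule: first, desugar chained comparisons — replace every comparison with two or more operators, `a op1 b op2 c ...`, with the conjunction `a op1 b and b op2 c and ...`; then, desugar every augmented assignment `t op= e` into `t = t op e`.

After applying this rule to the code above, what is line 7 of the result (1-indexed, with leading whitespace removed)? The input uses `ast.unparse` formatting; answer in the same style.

Transformed code:
def run(rows, height, data):
    rows = data < 16 and 16 != 40 and (40 <= height)
    rows = data
    for data in rows:
        rows = rows - 6 % rows
        data = data - (height - height)
    if 31 > data and data == 32 and (32 <= height):
        log(5)
    if height > rows:
        height = rows[rows] % (40 - height)
    else:
        rows = rows * (36 < 7)
    return rows

if 31 > data and data == 32 and (32 <= height):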